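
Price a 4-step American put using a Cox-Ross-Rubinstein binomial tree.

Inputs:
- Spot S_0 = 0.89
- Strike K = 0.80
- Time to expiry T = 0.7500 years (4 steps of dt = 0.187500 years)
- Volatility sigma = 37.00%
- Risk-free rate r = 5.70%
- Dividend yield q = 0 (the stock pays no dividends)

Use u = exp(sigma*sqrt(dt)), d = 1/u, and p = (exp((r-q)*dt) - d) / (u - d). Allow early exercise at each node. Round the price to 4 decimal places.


dt = T/N = 0.187500
u = exp(sigma*sqrt(dt)) = 1.173763; d = 1/u = 0.851961
p = (exp((r-q)*dt) - d) / (u - d) = 0.493421
Discount per step: exp(-r*dt) = 0.989369
Stock lattice S(k, i) with i counting down-moves:
  k=0: S(0,0) = 0.8900
  k=1: S(1,0) = 1.0446; S(1,1) = 0.7582
  k=2: S(2,0) = 1.2262; S(2,1) = 0.8900; S(2,2) = 0.6460
  k=3: S(3,0) = 1.4392; S(3,1) = 1.0446; S(3,2) = 0.7582; S(3,3) = 0.5504
  k=4: S(4,0) = 1.6893; S(4,1) = 1.2262; S(4,2) = 0.8900; S(4,3) = 0.6460; S(4,4) = 0.4689
Terminal payoffs V(N, i) = max(K - S_T, 0):
  V(4,0) = 0.000000; V(4,1) = 0.000000; V(4,2) = 0.000000; V(4,3) = 0.154005; V(4,4) = 0.331113
Backward induction: V(k, i) = exp(-r*dt) * [p * V(k+1, i) + (1-p) * V(k+1, i+1)]; then take max(V_cont, immediate exercise) for American.
  V(3,0) = exp(-r*dt) * [p*0.000000 + (1-p)*0.000000] = 0.000000; exercise = 0.000000; V(3,0) = max -> 0.000000
  V(3,1) = exp(-r*dt) * [p*0.000000 + (1-p)*0.000000] = 0.000000; exercise = 0.000000; V(3,1) = max -> 0.000000
  V(3,2) = exp(-r*dt) * [p*0.000000 + (1-p)*0.154005] = 0.077186; exercise = 0.041755; V(3,2) = max -> 0.077186
  V(3,3) = exp(-r*dt) * [p*0.154005 + (1-p)*0.331113] = 0.241133; exercise = 0.249637; V(3,3) = max -> 0.249637
  V(2,0) = exp(-r*dt) * [p*0.000000 + (1-p)*0.000000] = 0.000000; exercise = 0.000000; V(2,0) = max -> 0.000000
  V(2,1) = exp(-r*dt) * [p*0.000000 + (1-p)*0.077186] = 0.038685; exercise = 0.000000; V(2,1) = max -> 0.038685
  V(2,2) = exp(-r*dt) * [p*0.077186 + (1-p)*0.249637] = 0.162797; exercise = 0.154005; V(2,2) = max -> 0.162797
  V(1,0) = exp(-r*dt) * [p*0.000000 + (1-p)*0.038685] = 0.019389; exercise = 0.000000; V(1,0) = max -> 0.019389
  V(1,1) = exp(-r*dt) * [p*0.038685 + (1-p)*0.162797] = 0.100478; exercise = 0.041755; V(1,1) = max -> 0.100478
  V(0,0) = exp(-r*dt) * [p*0.019389 + (1-p)*0.100478] = 0.059824; exercise = 0.000000; V(0,0) = max -> 0.059824

Answer: Price = V(0,0) = 0.0598


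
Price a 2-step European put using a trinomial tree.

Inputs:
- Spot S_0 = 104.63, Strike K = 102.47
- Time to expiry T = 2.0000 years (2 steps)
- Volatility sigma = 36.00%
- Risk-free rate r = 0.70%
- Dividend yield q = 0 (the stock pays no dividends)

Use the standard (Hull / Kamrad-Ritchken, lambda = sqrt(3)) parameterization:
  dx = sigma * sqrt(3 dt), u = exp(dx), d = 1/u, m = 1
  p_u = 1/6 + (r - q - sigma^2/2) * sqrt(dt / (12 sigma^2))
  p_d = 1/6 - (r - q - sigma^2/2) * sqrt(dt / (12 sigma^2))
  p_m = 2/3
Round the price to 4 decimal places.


Answer: Price = V(0,0) = 16.2305

Derivation:
dt = T/N = 1.000000; dx = sigma*sqrt(3*dt) = 0.623538
u = exp(dx) = 1.865517; d = 1/u = 0.536044
p_u = 0.120318, p_m = 0.666667, p_d = 0.213015
Discount per step: exp(-r*dt) = 0.993024
Stock lattice S(k, j) with j the centered position index:
  k=0: S(0,+0) = 104.6300
  k=1: S(1,-1) = 56.0863; S(1,+0) = 104.6300; S(1,+1) = 195.1891
  k=2: S(2,-2) = 30.0648; S(2,-1) = 56.0863; S(2,+0) = 104.6300; S(2,+1) = 195.1891; S(2,+2) = 364.1285
Terminal payoffs V(N, j) = max(K - S_T, 0):
  V(2,-2) = 72.405240; V(2,-1) = 46.383675; V(2,+0) = 0.000000; V(2,+1) = 0.000000; V(2,+2) = 0.000000
Backward induction: V(k, j) = exp(-r*dt) * [p_u * V(k+1, j+1) + p_m * V(k+1, j) + p_d * V(k+1, j-1)]
  V(1,-1) = exp(-r*dt) * [p_u*0.000000 + p_m*46.383675 + p_d*72.405240] = 46.022568
  V(1,+0) = exp(-r*dt) * [p_u*0.000000 + p_m*0.000000 + p_d*46.383675] = 9.811500
  V(1,+1) = exp(-r*dt) * [p_u*0.000000 + p_m*0.000000 + p_d*0.000000] = 0.000000
  V(0,+0) = exp(-r*dt) * [p_u*0.000000 + p_m*9.811500 + p_d*46.022568] = 16.230488


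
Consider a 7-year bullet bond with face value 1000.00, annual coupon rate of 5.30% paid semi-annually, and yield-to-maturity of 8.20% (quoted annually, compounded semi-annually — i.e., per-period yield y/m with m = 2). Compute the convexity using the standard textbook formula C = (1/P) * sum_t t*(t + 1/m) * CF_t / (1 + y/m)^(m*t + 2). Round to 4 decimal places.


Coupon per period c = face * coupon_rate / m = 26.500000
Periods per year m = 2; per-period yield y/m = 0.041000
Number of cashflows N = 14
Cashflows (t years, CF_t, discount factor 1/(1+y/m)^(m*t), PV):
  t = 0.5000: CF_t = 26.500000, DF = 0.960615, PV = 25.456292
  t = 1.0000: CF_t = 26.500000, DF = 0.922781, PV = 24.453691
  t = 1.5000: CF_t = 26.500000, DF = 0.886437, PV = 23.490577
  t = 2.0000: CF_t = 26.500000, DF = 0.851524, PV = 22.565396
  t = 2.5000: CF_t = 26.500000, DF = 0.817987, PV = 21.676653
  t = 3.0000: CF_t = 26.500000, DF = 0.785770, PV = 20.822914
  t = 3.5000: CF_t = 26.500000, DF = 0.754823, PV = 20.002799
  t = 4.0000: CF_t = 26.500000, DF = 0.725094, PV = 19.214984
  t = 4.5000: CF_t = 26.500000, DF = 0.696536, PV = 18.458198
  t = 5.0000: CF_t = 26.500000, DF = 0.669103, PV = 17.731218
  t = 5.5000: CF_t = 26.500000, DF = 0.642750, PV = 17.032871
  t = 6.0000: CF_t = 26.500000, DF = 0.617435, PV = 16.362028
  t = 6.5000: CF_t = 26.500000, DF = 0.593117, PV = 15.717606
  t = 7.0000: CF_t = 1026.500000, DF = 0.569757, PV = 584.855718
Price P = sum_t PV_t = 847.840945
Convexity numerator sum_t t*(t + 1/m) * CF_t / (1+y/m)^(m*t + 2):
  t = 0.5000: term = 11.745289
  t = 1.0000: term = 33.848094
  t = 1.5000: term = 65.029959
  t = 2.0000: term = 104.114568
  t = 2.5000: term = 150.020991
  t = 3.0000: term = 201.757337
  t = 3.5000: term = 258.414777
  t = 4.0000: term = 319.161931
  t = 4.5000: term = 383.239590
  t = 5.0000: term = 449.955758
  t = 5.5000: term = 518.680989
  t = 6.0000: term = 588.844018
  t = 6.5000: term = 659.927654
  t = 7.0000: term = 28333.914885
Convexity = (1/P) * sum = 32078.655840 / 847.840945 = 37.835700

Answer: Convexity = 37.8357


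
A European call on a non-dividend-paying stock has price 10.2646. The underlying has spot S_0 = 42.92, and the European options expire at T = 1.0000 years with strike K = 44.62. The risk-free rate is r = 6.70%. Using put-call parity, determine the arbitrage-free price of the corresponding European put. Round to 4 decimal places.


Answer: Put price = 9.0730

Derivation:
Put-call parity: C - P = S_0 * exp(-qT) - K * exp(-rT).
S_0 * exp(-qT) = 42.9200 * 1.00000000 = 42.92000000
K * exp(-rT) = 44.6200 * 0.93519520 = 41.72840988
P = C - S*exp(-qT) + K*exp(-rT)
P = 10.2646 - 42.92000000 + 41.72840988 = 9.0730


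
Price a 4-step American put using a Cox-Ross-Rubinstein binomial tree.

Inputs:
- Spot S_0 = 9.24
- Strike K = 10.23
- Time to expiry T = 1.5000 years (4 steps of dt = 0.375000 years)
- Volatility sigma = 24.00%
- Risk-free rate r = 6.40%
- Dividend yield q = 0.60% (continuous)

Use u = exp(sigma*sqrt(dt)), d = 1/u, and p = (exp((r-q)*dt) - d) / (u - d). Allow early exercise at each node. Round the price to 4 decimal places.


dt = T/N = 0.375000
u = exp(sigma*sqrt(dt)) = 1.158319; d = 1/u = 0.863320
p = (exp((r-q)*dt) - d) / (u - d) = 0.537861
Discount per step: exp(-r*dt) = 0.976286
Stock lattice S(k, i) with i counting down-moves:
  k=0: S(0,0) = 9.2400
  k=1: S(1,0) = 10.7029; S(1,1) = 7.9771
  k=2: S(2,0) = 12.3973; S(2,1) = 9.2400; S(2,2) = 6.8868
  k=3: S(3,0) = 14.3600; S(3,1) = 10.7029; S(3,2) = 7.9771; S(3,3) = 5.9455
  k=4: S(4,0) = 16.6335; S(4,1) = 12.3973; S(4,2) = 9.2400; S(4,3) = 6.8868; S(4,4) = 5.1329
Terminal payoffs V(N, i) = max(K - S_T, 0):
  V(4,0) = 0.000000; V(4,1) = 0.000000; V(4,2) = 0.990000; V(4,3) = 3.343224; V(4,4) = 5.097133
Backward induction: V(k, i) = exp(-r*dt) * [p * V(k+1, i) + (1-p) * V(k+1, i+1)]; then take max(V_cont, immediate exercise) for American.
  V(3,0) = exp(-r*dt) * [p*0.000000 + (1-p)*0.000000] = 0.000000; exercise = 0.000000; V(3,0) = max -> 0.000000
  V(3,1) = exp(-r*dt) * [p*0.000000 + (1-p)*0.990000] = 0.446668; exercise = 0.000000; V(3,1) = max -> 0.446668
  V(3,2) = exp(-r*dt) * [p*0.990000 + (1-p)*3.343224] = 2.028250; exercise = 2.252919; V(3,2) = max -> 2.252919
  V(3,3) = exp(-r*dt) * [p*3.343224 + (1-p)*5.097133] = 4.055270; exercise = 4.284505; V(3,3) = max -> 4.284505
  V(2,0) = exp(-r*dt) * [p*0.000000 + (1-p)*0.446668] = 0.201528; exercise = 0.000000; V(2,0) = max -> 0.201528
  V(2,1) = exp(-r*dt) * [p*0.446668 + (1-p)*2.252919] = 1.251020; exercise = 0.990000; V(2,1) = max -> 1.251020
  V(2,2) = exp(-r*dt) * [p*2.252919 + (1-p)*4.284505] = 3.116104; exercise = 3.343224; V(2,2) = max -> 3.343224
  V(1,0) = exp(-r*dt) * [p*0.201528 + (1-p)*1.251020] = 0.670259; exercise = 0.000000; V(1,0) = max -> 0.670259
  V(1,1) = exp(-r*dt) * [p*1.251020 + (1-p)*3.343224] = 2.165314; exercise = 2.252919; V(1,1) = max -> 2.252919
  V(0,0) = exp(-r*dt) * [p*0.670259 + (1-p)*2.252919] = 1.368429; exercise = 0.990000; V(0,0) = max -> 1.368429

Answer: Price = V(0,0) = 1.3684


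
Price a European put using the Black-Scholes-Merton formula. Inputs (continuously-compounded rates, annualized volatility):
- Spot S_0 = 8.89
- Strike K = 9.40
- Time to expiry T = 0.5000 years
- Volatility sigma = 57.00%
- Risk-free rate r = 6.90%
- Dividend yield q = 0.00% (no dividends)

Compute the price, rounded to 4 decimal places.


Answer: Price = 1.5327

Derivation:
d1 = (ln(S/K) + (r - q + 0.5*sigma^2) * T) / (sigma * sqrt(T)) = 0.14872158
d2 = d1 - sigma * sqrt(T) = -0.25432929
exp(-rT) = 0.96608834; exp(-qT) = 1.00000000
P = K * exp(-rT) * N(-d2) - S_0 * exp(-qT) * N(-d1)
N(-d1) = 0.44088667; N(-d2) = 0.60037941
P = 9.4000 * 0.96608834 * 0.60037941 - 8.8900 * 1.00000000 * 0.44088667 = 1.5327


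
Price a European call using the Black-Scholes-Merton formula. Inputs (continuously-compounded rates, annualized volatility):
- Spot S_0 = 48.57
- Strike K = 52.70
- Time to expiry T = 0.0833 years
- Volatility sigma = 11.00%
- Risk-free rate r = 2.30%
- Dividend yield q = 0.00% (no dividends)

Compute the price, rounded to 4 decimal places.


d1 = (ln(S/K) + (r - q + 0.5*sigma^2) * T) / (sigma * sqrt(T)) = -2.49432249
d2 = d1 - sigma * sqrt(T) = -2.52607040
exp(-rT) = 0.99808593; exp(-qT) = 1.00000000
C = S_0 * exp(-qT) * N(d1) - K * exp(-rT) * N(d2)
N(d1) = 0.00630989; N(d2) = 0.00576732
C = 48.5700 * 1.00000000 * 0.00630989 - 52.7000 * 0.99808593 * 0.00576732 = 0.0031

Answer: Price = 0.0031


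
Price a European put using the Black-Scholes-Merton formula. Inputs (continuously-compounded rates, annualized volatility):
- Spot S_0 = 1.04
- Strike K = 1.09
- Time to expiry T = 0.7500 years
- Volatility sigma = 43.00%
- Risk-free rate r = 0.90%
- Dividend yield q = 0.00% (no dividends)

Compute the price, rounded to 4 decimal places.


Answer: Price = 0.1790

Derivation:
d1 = (ln(S/K) + (r - q + 0.5*sigma^2) * T) / (sigma * sqrt(T)) = 0.07822564
d2 = d1 - sigma * sqrt(T) = -0.29416529
exp(-rT) = 0.99327273; exp(-qT) = 1.00000000
P = K * exp(-rT) * N(-d2) - S_0 * exp(-qT) * N(-d1)
N(-d1) = 0.46882428; N(-d2) = 0.61568420
P = 1.0900 * 0.99327273 * 0.61568420 - 1.0400 * 1.00000000 * 0.46882428 = 0.1790


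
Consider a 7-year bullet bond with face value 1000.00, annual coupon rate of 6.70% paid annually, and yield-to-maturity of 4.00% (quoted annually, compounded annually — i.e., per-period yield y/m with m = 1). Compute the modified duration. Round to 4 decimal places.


Answer: Modified duration = 5.6804

Derivation:
Coupon per period c = face * coupon_rate / m = 67.000000
Periods per year m = 1; per-period yield y/m = 0.040000
Number of cashflows N = 7
Cashflows (t years, CF_t, discount factor 1/(1+y/m)^(m*t), PV):
  t = 1.0000: CF_t = 67.000000, DF = 0.961538, PV = 64.423077
  t = 2.0000: CF_t = 67.000000, DF = 0.924556, PV = 61.945266
  t = 3.0000: CF_t = 67.000000, DF = 0.888996, PV = 59.562756
  t = 4.0000: CF_t = 67.000000, DF = 0.854804, PV = 57.271881
  t = 5.0000: CF_t = 67.000000, DF = 0.821927, PV = 55.069116
  t = 6.0000: CF_t = 67.000000, DF = 0.790315, PV = 52.951073
  t = 7.0000: CF_t = 1067.000000, DF = 0.759918, PV = 810.832307
Price P = sum_t PV_t = 1162.055476
First compute Macaulay numerator sum_t t * PV_t:
  t * PV_t at t = 1.0000: 64.423077
  t * PV_t at t = 2.0000: 123.890533
  t * PV_t at t = 3.0000: 178.688268
  t * PV_t at t = 4.0000: 229.087523
  t * PV_t at t = 5.0000: 275.345581
  t * PV_t at t = 6.0000: 317.706439
  t * PV_t at t = 7.0000: 5675.826147
Macaulay duration D = 6864.967568 / 1162.055476 = 5.907607
Modified duration = D / (1 + y/m) = 5.907607 / (1 + 0.040000) = 5.680392


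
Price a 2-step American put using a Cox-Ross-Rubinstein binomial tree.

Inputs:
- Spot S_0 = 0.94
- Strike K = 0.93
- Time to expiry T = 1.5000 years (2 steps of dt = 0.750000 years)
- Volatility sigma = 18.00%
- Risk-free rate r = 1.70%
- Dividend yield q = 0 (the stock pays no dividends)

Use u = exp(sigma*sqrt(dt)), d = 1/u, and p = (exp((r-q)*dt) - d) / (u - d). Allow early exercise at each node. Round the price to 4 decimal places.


dt = T/N = 0.750000
u = exp(sigma*sqrt(dt)) = 1.168691; d = 1/u = 0.855658
p = (exp((r-q)*dt) - d) / (u - d) = 0.502099
Discount per step: exp(-r*dt) = 0.987331
Stock lattice S(k, i) with i counting down-moves:
  k=0: S(0,0) = 0.9400
  k=1: S(1,0) = 1.0986; S(1,1) = 0.8043
  k=2: S(2,0) = 1.2839; S(2,1) = 0.9400; S(2,2) = 0.6882
Terminal payoffs V(N, i) = max(K - S_T, 0):
  V(2,0) = 0.000000; V(2,1) = 0.000000; V(2,2) = 0.241779
Backward induction: V(k, i) = exp(-r*dt) * [p * V(k+1, i) + (1-p) * V(k+1, i+1)]; then take max(V_cont, immediate exercise) for American.
  V(1,0) = exp(-r*dt) * [p*0.000000 + (1-p)*0.000000] = 0.000000; exercise = 0.000000; V(1,0) = max -> 0.000000
  V(1,1) = exp(-r*dt) * [p*0.000000 + (1-p)*0.241779] = 0.118857; exercise = 0.125682; V(1,1) = max -> 0.125682
  V(0,0) = exp(-r*dt) * [p*0.000000 + (1-p)*0.125682] = 0.061784; exercise = 0.000000; V(0,0) = max -> 0.061784

Answer: Price = V(0,0) = 0.0618


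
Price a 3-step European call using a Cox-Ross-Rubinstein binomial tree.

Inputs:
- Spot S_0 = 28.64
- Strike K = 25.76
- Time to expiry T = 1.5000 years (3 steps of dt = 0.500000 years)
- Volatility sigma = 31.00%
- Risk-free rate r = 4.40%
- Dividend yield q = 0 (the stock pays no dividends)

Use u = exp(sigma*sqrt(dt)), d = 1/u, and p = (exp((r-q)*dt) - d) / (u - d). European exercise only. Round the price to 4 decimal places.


Answer: Price = V(0,0) = 6.8124

Derivation:
dt = T/N = 0.500000
u = exp(sigma*sqrt(dt)) = 1.245084; d = 1/u = 0.803159
p = (exp((r-q)*dt) - d) / (u - d) = 0.495751
Discount per step: exp(-r*dt) = 0.978240
Stock lattice S(k, i) with i counting down-moves:
  k=0: S(0,0) = 28.6400
  k=1: S(1,0) = 35.6592; S(1,1) = 23.0025
  k=2: S(2,0) = 44.3987; S(2,1) = 28.6400; S(2,2) = 18.4746
  k=3: S(3,0) = 55.2801; S(3,1) = 35.6592; S(3,2) = 23.0025; S(3,3) = 14.8381
Terminal payoffs V(N, i) = max(S_T - K, 0):
  V(3,0) = 29.520136; V(3,1) = 9.899209; V(3,2) = 0.000000; V(3,3) = 0.000000
Backward induction: V(k, i) = exp(-r*dt) * [p * V(k+1, i) + (1-p) * V(k+1, i+1)].
  V(2,0) = exp(-r*dt) * [p*29.520136 + (1-p)*9.899209] = 19.199247
  V(2,1) = exp(-r*dt) * [p*9.899209 + (1-p)*0.000000] = 4.800760
  V(2,2) = exp(-r*dt) * [p*0.000000 + (1-p)*0.000000] = 0.000000
  V(1,0) = exp(-r*dt) * [p*19.199247 + (1-p)*4.800760] = 11.679044
  V(1,1) = exp(-r*dt) * [p*4.800760 + (1-p)*0.000000] = 2.328195
  V(0,0) = exp(-r*dt) * [p*11.679044 + (1-p)*2.328195] = 6.812359


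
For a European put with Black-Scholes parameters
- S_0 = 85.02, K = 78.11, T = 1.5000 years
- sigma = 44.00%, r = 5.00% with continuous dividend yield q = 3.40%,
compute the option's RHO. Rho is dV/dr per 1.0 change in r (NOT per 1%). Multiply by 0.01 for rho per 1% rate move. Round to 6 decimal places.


d1 = 0.4712826306; d2 = -0.0676051128
phi(d1) = 0.3570097480; exp(-qT) = 0.9502786705; exp(-rT) = 0.9277434863
N(-d2) = 0.5269500074
Rho = -K*T*exp(-rT)*N(-d2) = -78.1100 * 1.5000 * 0.9277434863 * 0.5269500074 = -57.278973

Answer: Rho = -57.278973


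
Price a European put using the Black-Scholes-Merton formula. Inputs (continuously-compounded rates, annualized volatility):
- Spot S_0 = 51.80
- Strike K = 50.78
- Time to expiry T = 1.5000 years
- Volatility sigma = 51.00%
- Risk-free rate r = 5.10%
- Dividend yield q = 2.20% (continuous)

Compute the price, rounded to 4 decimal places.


Answer: Price = 10.4316

Derivation:
d1 = (ln(S/K) + (r - q + 0.5*sigma^2) * T) / (sigma * sqrt(T)) = 0.41379178
d2 = d1 - sigma * sqrt(T) = -0.21082811
exp(-rT) = 0.92635291; exp(-qT) = 0.96753856
P = K * exp(-rT) * N(-d2) - S_0 * exp(-qT) * N(-d1)
N(-d1) = 0.33951330; N(-d2) = 0.58348930
P = 50.7800 * 0.92635291 * 0.58348930 - 51.8000 * 0.96753856 * 0.33951330 = 10.4316


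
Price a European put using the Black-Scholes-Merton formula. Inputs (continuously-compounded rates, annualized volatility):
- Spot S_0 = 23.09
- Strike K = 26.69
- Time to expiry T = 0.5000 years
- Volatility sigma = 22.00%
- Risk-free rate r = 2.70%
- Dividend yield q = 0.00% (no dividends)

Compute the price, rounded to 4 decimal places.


Answer: Price = 3.6673

Derivation:
d1 = (ln(S/K) + (r - q + 0.5*sigma^2) * T) / (sigma * sqrt(T)) = -0.76682092
d2 = d1 - sigma * sqrt(T) = -0.92238441
exp(-rT) = 0.98659072; exp(-qT) = 1.00000000
P = K * exp(-rT) * N(-d2) - S_0 * exp(-qT) * N(-d1)
N(-d1) = 0.77840600; N(-d2) = 0.82183595
P = 26.6900 * 0.98659072 * 0.82183595 - 23.0900 * 1.00000000 * 0.77840600 = 3.6673


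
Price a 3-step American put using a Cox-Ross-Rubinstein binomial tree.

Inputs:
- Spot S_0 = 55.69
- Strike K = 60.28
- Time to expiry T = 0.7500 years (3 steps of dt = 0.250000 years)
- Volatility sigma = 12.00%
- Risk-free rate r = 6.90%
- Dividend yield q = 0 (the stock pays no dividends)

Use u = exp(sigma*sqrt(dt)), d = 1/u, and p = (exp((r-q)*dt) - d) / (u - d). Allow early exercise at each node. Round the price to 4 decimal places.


dt = T/N = 0.250000
u = exp(sigma*sqrt(dt)) = 1.061837; d = 1/u = 0.941765
p = (exp((r-q)*dt) - d) / (u - d) = 0.629915
Discount per step: exp(-r*dt) = 0.982898
Stock lattice S(k, i) with i counting down-moves:
  k=0: S(0,0) = 55.6900
  k=1: S(1,0) = 59.1337; S(1,1) = 52.4469
  k=2: S(2,0) = 62.7903; S(2,1) = 55.6900; S(2,2) = 49.3926
  k=3: S(3,0) = 66.6730; S(3,1) = 59.1337; S(3,2) = 52.4469; S(3,3) = 46.5162
Terminal payoffs V(N, i) = max(K - S_T, 0):
  V(3,0) = 0.000000; V(3,1) = 1.146323; V(3,2) = 7.833133; V(3,3) = 13.763802
Backward induction: V(k, i) = exp(-r*dt) * [p * V(k+1, i) + (1-p) * V(k+1, i+1)]; then take max(V_cont, immediate exercise) for American.
  V(2,0) = exp(-r*dt) * [p*0.000000 + (1-p)*1.146323] = 0.416982; exercise = 0.000000; V(2,0) = max -> 0.416982
  V(2,1) = exp(-r*dt) * [p*1.146323 + (1-p)*7.833133] = 3.559087; exercise = 4.590000; V(2,1) = max -> 4.590000
  V(2,2) = exp(-r*dt) * [p*7.833133 + (1-p)*13.763802] = 9.856488; exercise = 10.887401; V(2,2) = max -> 10.887401
  V(1,0) = exp(-r*dt) * [p*0.416982 + (1-p)*4.590000] = 1.927812; exercise = 1.146323; V(1,0) = max -> 1.927812
  V(1,1) = exp(-r*dt) * [p*4.590000 + (1-p)*10.887401] = 6.802220; exercise = 7.833133; V(1,1) = max -> 7.833133
  V(0,0) = exp(-r*dt) * [p*1.927812 + (1-p)*7.833133] = 4.042940; exercise = 4.590000; V(0,0) = max -> 4.590000

Answer: Price = V(0,0) = 4.5900


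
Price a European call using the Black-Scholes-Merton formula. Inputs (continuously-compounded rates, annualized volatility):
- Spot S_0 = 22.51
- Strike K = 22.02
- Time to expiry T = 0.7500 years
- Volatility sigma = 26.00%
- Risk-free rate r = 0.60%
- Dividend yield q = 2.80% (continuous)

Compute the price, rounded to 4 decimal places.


d1 = (ln(S/K) + (r - q + 0.5*sigma^2) * T) / (sigma * sqrt(T)) = 0.13704751
d2 = d1 - sigma * sqrt(T) = -0.08811909
exp(-rT) = 0.99551011; exp(-qT) = 0.97921896
C = S_0 * exp(-qT) * N(d1) - K * exp(-rT) * N(d2)
N(d1) = 0.55450338; N(d2) = 0.46489101
C = 22.5100 * 0.97921896 * 0.55450338 - 22.0200 * 0.99551011 * 0.46489101 = 2.0315

Answer: Price = 2.0315


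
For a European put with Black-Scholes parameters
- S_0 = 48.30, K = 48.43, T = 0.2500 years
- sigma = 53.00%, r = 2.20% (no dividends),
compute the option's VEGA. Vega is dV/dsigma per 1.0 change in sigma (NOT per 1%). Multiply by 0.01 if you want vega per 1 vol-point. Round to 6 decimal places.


Answer: Vega = 9.536298

Derivation:
d1 = 0.1431117141; d2 = -0.1218882859
phi(d1) = 0.3948777662; exp(-qT) = 1.0000000000; exp(-rT) = 0.9945150973
Vega = S * exp(-qT) * phi(d1) * sqrt(T) = 48.3000 * 1.0000000000 * 0.3948777662 * 0.5000000000 = 9.536298


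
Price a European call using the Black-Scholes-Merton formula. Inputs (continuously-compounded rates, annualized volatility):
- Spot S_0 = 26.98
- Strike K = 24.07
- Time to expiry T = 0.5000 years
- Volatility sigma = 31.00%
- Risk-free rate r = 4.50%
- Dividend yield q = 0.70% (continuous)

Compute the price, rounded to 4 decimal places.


d1 = (ln(S/K) + (r - q + 0.5*sigma^2) * T) / (sigma * sqrt(T)) = 0.71693602
d2 = d1 - sigma * sqrt(T) = 0.49773291
exp(-rT) = 0.97775124; exp(-qT) = 0.99650612
C = S_0 * exp(-qT) * N(d1) - K * exp(-rT) * N(d2)
N(d1) = 0.76329321; N(d2) = 0.69066385
C = 26.9800 * 0.99650612 * 0.76329321 - 24.0700 * 0.97775124 * 0.69066385 = 4.2673

Answer: Price = 4.2673


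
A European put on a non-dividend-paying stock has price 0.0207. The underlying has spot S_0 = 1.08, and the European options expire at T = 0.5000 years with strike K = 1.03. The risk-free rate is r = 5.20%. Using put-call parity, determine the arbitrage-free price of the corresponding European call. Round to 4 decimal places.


Put-call parity: C - P = S_0 * exp(-qT) - K * exp(-rT).
S_0 * exp(-qT) = 1.0800 * 1.00000000 = 1.08000000
K * exp(-rT) = 1.0300 * 0.97433509 = 1.00356514
C = P + S*exp(-qT) - K*exp(-rT)
C = 0.0207 + 1.08000000 - 1.00356514 = 0.0971

Answer: Call price = 0.0971


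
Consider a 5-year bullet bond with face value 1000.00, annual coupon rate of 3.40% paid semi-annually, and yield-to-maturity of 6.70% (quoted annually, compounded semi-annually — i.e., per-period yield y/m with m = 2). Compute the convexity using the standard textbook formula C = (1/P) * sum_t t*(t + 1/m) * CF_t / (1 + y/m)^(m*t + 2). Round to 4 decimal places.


Coupon per period c = face * coupon_rate / m = 17.000000
Periods per year m = 2; per-period yield y/m = 0.033500
Number of cashflows N = 10
Cashflows (t years, CF_t, discount factor 1/(1+y/m)^(m*t), PV):
  t = 0.5000: CF_t = 17.000000, DF = 0.967586, PV = 16.448960
  t = 1.0000: CF_t = 17.000000, DF = 0.936222, PV = 15.915781
  t = 1.5000: CF_t = 17.000000, DF = 0.905876, PV = 15.399885
  t = 2.0000: CF_t = 17.000000, DF = 0.876512, PV = 14.900711
  t = 2.5000: CF_t = 17.000000, DF = 0.848101, PV = 14.417718
  t = 3.0000: CF_t = 17.000000, DF = 0.820611, PV = 13.950380
  t = 3.5000: CF_t = 17.000000, DF = 0.794011, PV = 13.498191
  t = 4.0000: CF_t = 17.000000, DF = 0.768274, PV = 13.060658
  t = 4.5000: CF_t = 17.000000, DF = 0.743371, PV = 12.637309
  t = 5.0000: CF_t = 1017.000000, DF = 0.719275, PV = 731.503053
Price P = sum_t PV_t = 861.732646
Convexity numerator sum_t t*(t + 1/m) * CF_t / (1+y/m)^(m*t + 2):
  t = 0.5000: term = 7.699943
  t = 1.0000: term = 22.351067
  t = 1.5000: term = 43.253153
  t = 2.0000: term = 69.751900
  t = 2.5000: term = 101.236429
  t = 3.0000: term = 137.136914
  t = 3.5000: term = 176.922321
  t = 4.0000: term = 220.098264
  t = 4.5000: term = 266.204964
  t = 5.0000: term = 18833.362913
Convexity = (1/P) * sum = 19878.017866 / 861.732646 = 23.067500

Answer: Convexity = 23.0675


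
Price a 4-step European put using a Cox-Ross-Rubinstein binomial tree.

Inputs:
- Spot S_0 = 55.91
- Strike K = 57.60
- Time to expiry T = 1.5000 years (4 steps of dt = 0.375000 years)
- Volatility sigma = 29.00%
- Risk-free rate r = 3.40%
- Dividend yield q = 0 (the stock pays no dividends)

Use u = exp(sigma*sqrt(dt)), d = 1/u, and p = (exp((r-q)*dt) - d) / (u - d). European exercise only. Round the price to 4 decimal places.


Answer: Price = V(0,0) = 7.0315

Derivation:
dt = T/N = 0.375000
u = exp(sigma*sqrt(dt)) = 1.194333; d = 1/u = 0.837287
p = (exp((r-q)*dt) - d) / (u - d) = 0.491658
Discount per step: exp(-r*dt) = 0.987331
Stock lattice S(k, i) with i counting down-moves:
  k=0: S(0,0) = 55.9100
  k=1: S(1,0) = 66.7752; S(1,1) = 46.8127
  k=2: S(2,0) = 79.7518; S(2,1) = 55.9100; S(2,2) = 39.1957
  k=3: S(3,0) = 95.2502; S(3,1) = 66.7752; S(3,2) = 46.8127; S(3,3) = 32.8181
  k=4: S(4,0) = 113.7605; S(4,1) = 79.7518; S(4,2) = 55.9100; S(4,3) = 39.1957; S(4,4) = 27.4782
Terminal payoffs V(N, i) = max(K - S_T, 0):
  V(4,0) = 0.000000; V(4,1) = 0.000000; V(4,2) = 1.690000; V(4,3) = 18.404292; V(4,4) = 30.121848
Backward induction: V(k, i) = exp(-r*dt) * [p * V(k+1, i) + (1-p) * V(k+1, i+1)].
  V(3,0) = exp(-r*dt) * [p*0.000000 + (1-p)*0.000000] = 0.000000
  V(3,1) = exp(-r*dt) * [p*0.000000 + (1-p)*1.690000] = 0.848215
  V(3,2) = exp(-r*dt) * [p*1.690000 + (1-p)*18.404292] = 10.057528
  V(3,3) = exp(-r*dt) * [p*18.404292 + (1-p)*30.121848] = 24.052193
  V(2,0) = exp(-r*dt) * [p*0.000000 + (1-p)*0.848215] = 0.425721
  V(2,1) = exp(-r*dt) * [p*0.848215 + (1-p)*10.057528] = 5.459643
  V(2,2) = exp(-r*dt) * [p*10.057528 + (1-p)*24.052193] = 16.954061
  V(1,0) = exp(-r*dt) * [p*0.425721 + (1-p)*5.459643] = 2.946864
  V(1,1) = exp(-r*dt) * [p*5.459643 + (1-p)*16.954061] = 11.159548
  V(0,0) = exp(-r*dt) * [p*2.946864 + (1-p)*11.159548] = 7.031493


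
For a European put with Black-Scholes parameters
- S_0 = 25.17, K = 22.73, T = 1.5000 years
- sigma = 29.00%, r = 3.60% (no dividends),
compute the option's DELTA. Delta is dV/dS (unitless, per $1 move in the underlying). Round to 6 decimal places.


d1 = 0.6167144273; d2 = 0.2615384146
phi(d1) = 0.3298534297; exp(-qT) = 1.0000000000; exp(-rT) = 0.9474321065
N(-d1) = 0.2687115517
Delta = -exp(-qT) * N(-d1) = -1.0000000000 * 0.2687115517 = -0.268712

Answer: Delta = -0.268712


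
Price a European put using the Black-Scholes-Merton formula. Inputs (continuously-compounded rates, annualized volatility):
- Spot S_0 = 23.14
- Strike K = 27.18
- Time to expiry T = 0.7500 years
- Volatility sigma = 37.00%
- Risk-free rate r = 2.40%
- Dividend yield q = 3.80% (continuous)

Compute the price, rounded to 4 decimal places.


Answer: Price = 5.6655

Derivation:
d1 = (ln(S/K) + (r - q + 0.5*sigma^2) * T) / (sigma * sqrt(T)) = -0.37475084
d2 = d1 - sigma * sqrt(T) = -0.69518024
exp(-rT) = 0.98216103; exp(-qT) = 0.97190229
P = K * exp(-rT) * N(-d2) - S_0 * exp(-qT) * N(-d1)
N(-d1) = 0.64607711; N(-d2) = 0.75652882
P = 27.1800 * 0.98216103 * 0.75652882 - 23.1400 * 0.97190229 * 0.64607711 = 5.6655


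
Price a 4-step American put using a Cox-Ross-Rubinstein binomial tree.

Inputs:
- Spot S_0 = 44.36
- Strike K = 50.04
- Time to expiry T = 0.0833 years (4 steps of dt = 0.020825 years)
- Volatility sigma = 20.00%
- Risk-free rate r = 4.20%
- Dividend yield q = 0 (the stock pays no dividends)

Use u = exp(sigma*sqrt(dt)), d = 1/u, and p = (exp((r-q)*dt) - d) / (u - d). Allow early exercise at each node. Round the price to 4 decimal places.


dt = T/N = 0.020825
u = exp(sigma*sqrt(dt)) = 1.029282; d = 1/u = 0.971551
p = (exp((r-q)*dt) - d) / (u - d) = 0.507942
Discount per step: exp(-r*dt) = 0.999126
Stock lattice S(k, i) with i counting down-moves:
  k=0: S(0,0) = 44.3600
  k=1: S(1,0) = 45.6590; S(1,1) = 43.0980
  k=2: S(2,0) = 46.9960; S(2,1) = 44.3600; S(2,2) = 41.8719
  k=3: S(3,0) = 48.3721; S(3,1) = 45.6590; S(3,2) = 43.0980; S(3,3) = 40.6807
  k=4: S(4,0) = 49.7886; S(4,1) = 46.9960; S(4,2) = 44.3600; S(4,3) = 41.8719; S(4,4) = 39.5233
Terminal payoffs V(N, i) = max(K - S_T, 0):
  V(4,0) = 0.251446; V(4,1) = 3.044040; V(4,2) = 5.680000; V(4,3) = 8.168111; V(4,4) = 10.516667
Backward induction: V(k, i) = exp(-r*dt) * [p * V(k+1, i) + (1-p) * V(k+1, i+1)]; then take max(V_cont, immediate exercise) for American.
  V(3,0) = exp(-r*dt) * [p*0.251446 + (1-p)*3.044040] = 1.624143; exercise = 1.667891; V(3,0) = max -> 1.667891
  V(3,1) = exp(-r*dt) * [p*3.044040 + (1-p)*5.680000] = 4.337290; exercise = 4.381038; V(3,1) = max -> 4.381038
  V(3,2) = exp(-r*dt) * [p*5.680000 + (1-p)*8.168111] = 6.898259; exercise = 6.942007; V(3,2) = max -> 6.942007
  V(3,3) = exp(-r*dt) * [p*8.168111 + (1-p)*10.516667] = 9.315586; exercise = 9.359334; V(3,3) = max -> 9.359334
  V(2,0) = exp(-r*dt) * [p*1.667891 + (1-p)*4.381038] = 3.000292; exercise = 3.044040; V(2,0) = max -> 3.044040
  V(2,1) = exp(-r*dt) * [p*4.381038 + (1-p)*6.942007] = 5.636252; exercise = 5.680000; V(2,1) = max -> 5.680000
  V(2,2) = exp(-r*dt) * [p*6.942007 + (1-p)*9.359334] = 8.124363; exercise = 8.168111; V(2,2) = max -> 8.168111
  V(1,0) = exp(-r*dt) * [p*3.044040 + (1-p)*5.680000] = 4.337290; exercise = 4.381038; V(1,0) = max -> 4.381038
  V(1,1) = exp(-r*dt) * [p*5.680000 + (1-p)*8.168111] = 6.898259; exercise = 6.942007; V(1,1) = max -> 6.942007
  V(0,0) = exp(-r*dt) * [p*4.381038 + (1-p)*6.942007] = 5.636252; exercise = 5.680000; V(0,0) = max -> 5.680000

Answer: Price = V(0,0) = 5.6800


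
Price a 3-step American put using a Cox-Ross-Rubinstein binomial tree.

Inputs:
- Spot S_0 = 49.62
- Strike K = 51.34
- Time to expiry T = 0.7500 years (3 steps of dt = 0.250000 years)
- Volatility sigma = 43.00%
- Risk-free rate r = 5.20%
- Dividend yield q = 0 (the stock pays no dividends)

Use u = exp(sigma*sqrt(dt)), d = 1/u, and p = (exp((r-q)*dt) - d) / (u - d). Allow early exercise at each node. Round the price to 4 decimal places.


Answer: Price = V(0,0) = 7.9294

Derivation:
dt = T/N = 0.250000
u = exp(sigma*sqrt(dt)) = 1.239862; d = 1/u = 0.806541
p = (exp((r-q)*dt) - d) / (u - d) = 0.476653
Discount per step: exp(-r*dt) = 0.987084
Stock lattice S(k, i) with i counting down-moves:
  k=0: S(0,0) = 49.6200
  k=1: S(1,0) = 61.5219; S(1,1) = 40.0206
  k=2: S(2,0) = 76.2787; S(2,1) = 49.6200; S(2,2) = 32.2783
  k=3: S(3,0) = 94.5751; S(3,1) = 61.5219; S(3,2) = 40.0206; S(3,3) = 26.0338
Terminal payoffs V(N, i) = max(K - S_T, 0):
  V(3,0) = 0.000000; V(3,1) = 0.000000; V(3,2) = 11.319414; V(3,3) = 25.306245
Backward induction: V(k, i) = exp(-r*dt) * [p * V(k+1, i) + (1-p) * V(k+1, i+1)]; then take max(V_cont, immediate exercise) for American.
  V(2,0) = exp(-r*dt) * [p*0.000000 + (1-p)*0.000000] = 0.000000; exercise = 0.000000; V(2,0) = max -> 0.000000
  V(2,1) = exp(-r*dt) * [p*0.000000 + (1-p)*11.319414] = 5.847470; exercise = 1.720000; V(2,1) = max -> 5.847470
  V(2,2) = exp(-r*dt) * [p*11.319414 + (1-p)*25.306245] = 18.398638; exercise = 19.061739; V(2,2) = max -> 19.061739
  V(1,0) = exp(-r*dt) * [p*0.000000 + (1-p)*5.847470] = 3.020731; exercise = 0.000000; V(1,0) = max -> 3.020731
  V(1,1) = exp(-r*dt) * [p*5.847470 + (1-p)*19.061739] = 12.598273; exercise = 11.319414; V(1,1) = max -> 12.598273
  V(0,0) = exp(-r*dt) * [p*3.020731 + (1-p)*12.598273] = 7.929356; exercise = 1.720000; V(0,0) = max -> 7.929356


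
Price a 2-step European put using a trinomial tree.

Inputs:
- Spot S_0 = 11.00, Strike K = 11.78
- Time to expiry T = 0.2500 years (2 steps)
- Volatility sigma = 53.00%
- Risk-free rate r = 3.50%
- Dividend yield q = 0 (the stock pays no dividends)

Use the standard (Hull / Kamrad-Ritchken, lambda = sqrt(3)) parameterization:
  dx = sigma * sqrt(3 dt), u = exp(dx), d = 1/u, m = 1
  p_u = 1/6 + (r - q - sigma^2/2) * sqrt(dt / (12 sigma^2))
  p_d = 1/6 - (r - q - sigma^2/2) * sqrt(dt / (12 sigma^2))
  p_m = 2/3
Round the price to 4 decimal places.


dt = T/N = 0.125000; dx = sigma*sqrt(3*dt) = 0.324557
u = exp(dx) = 1.383418; d = 1/u = 0.722847
p_u = 0.146360, p_m = 0.666667, p_d = 0.186973
Discount per step: exp(-r*dt) = 0.995635
Stock lattice S(k, j) with j the centered position index:
  k=0: S(0,+0) = 11.0000
  k=1: S(1,-1) = 7.9513; S(1,+0) = 11.0000; S(1,+1) = 15.2176
  k=2: S(2,-2) = 5.7476; S(2,-1) = 7.9513; S(2,+0) = 11.0000; S(2,+1) = 15.2176; S(2,+2) = 21.0523
Terminal payoffs V(N, j) = max(K - S_T, 0):
  V(2,-2) = 6.032411; V(2,-1) = 3.828681; V(2,+0) = 0.780000; V(2,+1) = 0.000000; V(2,+2) = 0.000000
Backward induction: V(k, j) = exp(-r*dt) * [p_u * V(k+1, j+1) + p_m * V(k+1, j) + p_d * V(k+1, j-1)]
  V(1,-1) = exp(-r*dt) * [p_u*0.780000 + p_m*3.828681 + p_d*6.032411] = 3.777949
  V(1,+0) = exp(-r*dt) * [p_u*0.000000 + p_m*0.780000 + p_d*3.828681] = 1.230465
  V(1,+1) = exp(-r*dt) * [p_u*0.000000 + p_m*0.000000 + p_d*0.780000] = 0.145202
  V(0,+0) = exp(-r*dt) * [p_u*0.145202 + p_m*1.230465 + p_d*3.777949] = 1.541180

Answer: Price = V(0,0) = 1.5412


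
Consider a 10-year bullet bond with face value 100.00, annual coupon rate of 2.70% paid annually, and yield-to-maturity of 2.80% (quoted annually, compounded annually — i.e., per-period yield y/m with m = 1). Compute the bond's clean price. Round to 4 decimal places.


Coupon per period c = face * coupon_rate / m = 2.700000
Periods per year m = 1; per-period yield y/m = 0.028000
Number of cashflows N = 10
Cashflows (t years, CF_t, discount factor 1/(1+y/m)^(m*t), PV):
  t = 1.0000: CF_t = 2.700000, DF = 0.972763, PV = 2.626459
  t = 2.0000: CF_t = 2.700000, DF = 0.946267, PV = 2.554921
  t = 3.0000: CF_t = 2.700000, DF = 0.920493, PV = 2.485332
  t = 4.0000: CF_t = 2.700000, DF = 0.895422, PV = 2.417638
  t = 5.0000: CF_t = 2.700000, DF = 0.871033, PV = 2.351788
  t = 6.0000: CF_t = 2.700000, DF = 0.847308, PV = 2.287732
  t = 7.0000: CF_t = 2.700000, DF = 0.824230, PV = 2.225420
  t = 8.0000: CF_t = 2.700000, DF = 0.801780, PV = 2.164805
  t = 9.0000: CF_t = 2.700000, DF = 0.779941, PV = 2.105842
  t = 10.0000: CF_t = 102.700000, DF = 0.758698, PV = 77.918269
Price P = sum_t PV_t = 99.138207

Answer: Price = 99.1382


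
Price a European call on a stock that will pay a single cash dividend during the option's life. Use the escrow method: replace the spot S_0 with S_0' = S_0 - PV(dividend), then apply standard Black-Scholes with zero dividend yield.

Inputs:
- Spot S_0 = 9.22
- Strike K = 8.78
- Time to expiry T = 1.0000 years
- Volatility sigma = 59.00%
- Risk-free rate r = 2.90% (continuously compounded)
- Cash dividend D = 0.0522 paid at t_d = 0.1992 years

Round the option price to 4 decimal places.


Answer: Price = 2.3874

Derivation:
PV(D) = D * exp(-r * t_d) = 0.0522 * 0.99423985 = 0.05189932
S_0' = S_0 - PV(D) = 9.2200 - 0.05189932 = 9.16810068
d1 = (ln(S_0'/K) + (r + sigma^2/2)*T) / (sigma*sqrt(T)) = 0.41746396
d2 = d1 - sigma*sqrt(T) = -0.17253604
exp(-rT) = 0.97141646
N(d1) = 0.66183046; N(d2) = 0.43150806
C = S_0' * N(d1) - K * exp(-rT) * N(d2) = 9.16810068 * 0.66183046 - 8.7800 * 0.97141646 * 0.43150806 = 2.3874


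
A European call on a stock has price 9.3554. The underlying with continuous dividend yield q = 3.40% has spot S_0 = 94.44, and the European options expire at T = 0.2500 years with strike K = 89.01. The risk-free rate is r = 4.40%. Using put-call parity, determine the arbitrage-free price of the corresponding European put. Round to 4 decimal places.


Answer: Put price = 3.7510

Derivation:
Put-call parity: C - P = S_0 * exp(-qT) - K * exp(-rT).
S_0 * exp(-qT) = 94.4400 * 0.99153602 = 93.64066200
K * exp(-rT) = 89.0100 * 0.98906028 = 88.03625541
P = C - S*exp(-qT) + K*exp(-rT)
P = 9.3554 - 93.64066200 + 88.03625541 = 3.7510


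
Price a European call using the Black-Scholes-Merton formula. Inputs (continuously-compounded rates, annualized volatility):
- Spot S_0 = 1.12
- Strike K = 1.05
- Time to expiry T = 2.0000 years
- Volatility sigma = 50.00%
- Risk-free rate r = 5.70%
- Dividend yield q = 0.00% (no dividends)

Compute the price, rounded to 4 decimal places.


Answer: Price = 0.3844

Derivation:
d1 = (ln(S/K) + (r - q + 0.5*sigma^2) * T) / (sigma * sqrt(T)) = 0.60604499
d2 = d1 - sigma * sqrt(T) = -0.10106179
exp(-rT) = 0.89225796; exp(-qT) = 1.00000000
C = S_0 * exp(-qT) * N(d1) - K * exp(-rT) * N(d2)
N(d1) = 0.72775756; N(d2) = 0.45975070
C = 1.1200 * 1.00000000 * 0.72775756 - 1.0500 * 0.89225796 * 0.45975070 = 0.3844


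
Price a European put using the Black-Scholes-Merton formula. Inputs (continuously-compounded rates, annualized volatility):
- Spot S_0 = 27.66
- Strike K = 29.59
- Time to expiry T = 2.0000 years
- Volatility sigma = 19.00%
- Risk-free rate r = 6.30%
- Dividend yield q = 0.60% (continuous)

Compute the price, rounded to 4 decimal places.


d1 = (ln(S/K) + (r - q + 0.5*sigma^2) * T) / (sigma * sqrt(T)) = 0.30759465
d2 = d1 - sigma * sqrt(T) = 0.03889407
exp(-rT) = 0.88161485; exp(-qT) = 0.98807171
P = K * exp(-rT) * N(-d2) - S_0 * exp(-qT) * N(-d1)
N(-d1) = 0.37919540; N(-d2) = 0.48448742
P = 29.5900 * 0.88161485 * 0.48448742 - 27.6600 * 0.98807171 * 0.37919540 = 2.2754

Answer: Price = 2.2754


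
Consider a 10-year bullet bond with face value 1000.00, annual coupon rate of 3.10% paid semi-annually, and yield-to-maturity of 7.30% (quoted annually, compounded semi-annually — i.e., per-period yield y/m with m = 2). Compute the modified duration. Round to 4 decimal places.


Answer: Modified duration = 8.0606

Derivation:
Coupon per period c = face * coupon_rate / m = 15.500000
Periods per year m = 2; per-period yield y/m = 0.036500
Number of cashflows N = 20
Cashflows (t years, CF_t, discount factor 1/(1+y/m)^(m*t), PV):
  t = 0.5000: CF_t = 15.500000, DF = 0.964785, PV = 14.954173
  t = 1.0000: CF_t = 15.500000, DF = 0.930811, PV = 14.427567
  t = 1.5000: CF_t = 15.500000, DF = 0.898033, PV = 13.919505
  t = 2.0000: CF_t = 15.500000, DF = 0.866409, PV = 13.429334
  t = 2.5000: CF_t = 15.500000, DF = 0.835898, PV = 12.956424
  t = 3.0000: CF_t = 15.500000, DF = 0.806462, PV = 12.500168
  t = 3.5000: CF_t = 15.500000, DF = 0.778063, PV = 12.059979
  t = 4.0000: CF_t = 15.500000, DF = 0.750664, PV = 11.635291
  t = 4.5000: CF_t = 15.500000, DF = 0.724230, PV = 11.225558
  t = 5.0000: CF_t = 15.500000, DF = 0.698726, PV = 10.830254
  t = 5.5000: CF_t = 15.500000, DF = 0.674121, PV = 10.448870
  t = 6.0000: CF_t = 15.500000, DF = 0.650382, PV = 10.080917
  t = 6.5000: CF_t = 15.500000, DF = 0.627479, PV = 9.725920
  t = 7.0000: CF_t = 15.500000, DF = 0.605382, PV = 9.383425
  t = 7.5000: CF_t = 15.500000, DF = 0.584064, PV = 9.052991
  t = 8.0000: CF_t = 15.500000, DF = 0.563496, PV = 8.734193
  t = 8.5000: CF_t = 15.500000, DF = 0.543653, PV = 8.426622
  t = 9.0000: CF_t = 15.500000, DF = 0.524508, PV = 8.129881
  t = 9.5000: CF_t = 15.500000, DF = 0.506038, PV = 7.843590
  t = 10.0000: CF_t = 1015.500000, DF = 0.488218, PV = 495.785475
Price P = sum_t PV_t = 705.550137
First compute Macaulay numerator sum_t t * PV_t:
  t * PV_t at t = 0.5000: 7.477086
  t * PV_t at t = 1.0000: 14.427567
  t * PV_t at t = 1.5000: 20.879257
  t * PV_t at t = 2.0000: 26.858668
  t * PV_t at t = 2.5000: 32.391061
  t * PV_t at t = 3.0000: 37.500505
  t * PV_t at t = 3.5000: 42.209927
  t * PV_t at t = 4.0000: 46.541164
  t * PV_t at t = 4.5000: 50.515011
  t * PV_t at t = 5.0000: 54.151269
  t * PV_t at t = 5.5000: 57.468785
  t * PV_t at t = 6.0000: 60.485499
  t * PV_t at t = 6.5000: 63.218483
  t * PV_t at t = 7.0000: 65.683978
  t * PV_t at t = 7.5000: 67.897435
  t * PV_t at t = 8.0000: 69.873546
  t * PV_t at t = 8.5000: 71.626283
  t * PV_t at t = 9.0000: 73.168928
  t * PV_t at t = 9.5000: 74.514104
  t * PV_t at t = 10.0000: 4957.854750
Macaulay duration D = 5894.743305 / 705.550137 = 8.354818
Modified duration = D / (1 + y/m) = 8.354818 / (1 + 0.036500) = 8.060606


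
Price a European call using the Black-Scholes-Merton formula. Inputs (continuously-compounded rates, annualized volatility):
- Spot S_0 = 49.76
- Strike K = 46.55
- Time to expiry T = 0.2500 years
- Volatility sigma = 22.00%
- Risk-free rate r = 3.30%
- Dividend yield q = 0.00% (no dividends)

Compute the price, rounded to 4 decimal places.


d1 = (ln(S/K) + (r - q + 0.5*sigma^2) * T) / (sigma * sqrt(T)) = 0.73622222
d2 = d1 - sigma * sqrt(T) = 0.62622222
exp(-rT) = 0.99178394; exp(-qT) = 1.00000000
C = S_0 * exp(-qT) * N(d1) - K * exp(-rT) * N(d2)
N(d1) = 0.76920227; N(d2) = 0.73441540
C = 49.7600 * 1.00000000 * 0.76920227 - 46.5500 * 0.99178394 * 0.73441540 = 4.3694

Answer: Price = 4.3694


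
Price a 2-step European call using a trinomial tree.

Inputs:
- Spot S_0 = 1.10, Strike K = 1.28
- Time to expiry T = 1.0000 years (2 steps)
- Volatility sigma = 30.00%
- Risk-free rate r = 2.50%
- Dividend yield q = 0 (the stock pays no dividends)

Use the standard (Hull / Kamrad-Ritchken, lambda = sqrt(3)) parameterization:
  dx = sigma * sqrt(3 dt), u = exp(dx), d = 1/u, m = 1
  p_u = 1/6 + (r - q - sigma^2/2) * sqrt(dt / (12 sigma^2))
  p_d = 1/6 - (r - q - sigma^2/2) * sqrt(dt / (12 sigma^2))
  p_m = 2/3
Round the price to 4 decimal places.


Answer: Price = V(0,0) = 0.0845

Derivation:
dt = T/N = 0.500000; dx = sigma*sqrt(3*dt) = 0.367423
u = exp(dx) = 1.444009; d = 1/u = 0.692516
p_u = 0.153058, p_m = 0.666667, p_d = 0.180275
Discount per step: exp(-r*dt) = 0.987578
Stock lattice S(k, j) with j the centered position index:
  k=0: S(0,+0) = 1.1000
  k=1: S(1,-1) = 0.7618; S(1,+0) = 1.1000; S(1,+1) = 1.5884
  k=2: S(2,-2) = 0.5275; S(2,-1) = 0.7618; S(2,+0) = 1.1000; S(2,+1) = 1.5884; S(2,+2) = 2.2937
Terminal payoffs V(N, j) = max(S_T - K, 0):
  V(2,-2) = 0.000000; V(2,-1) = 0.000000; V(2,+0) = 0.000000; V(2,+1) = 0.308410; V(2,+2) = 1.013679
Backward induction: V(k, j) = exp(-r*dt) * [p_u * V(k+1, j+1) + p_m * V(k+1, j) + p_d * V(k+1, j-1)]
  V(1,-1) = exp(-r*dt) * [p_u*0.000000 + p_m*0.000000 + p_d*0.000000] = 0.000000
  V(1,+0) = exp(-r*dt) * [p_u*0.308410 + p_m*0.000000 + p_d*0.000000] = 0.046618
  V(1,+1) = exp(-r*dt) * [p_u*1.013679 + p_m*0.308410 + p_d*0.000000] = 0.356277
  V(0,+0) = exp(-r*dt) * [p_u*0.356277 + p_m*0.046618 + p_d*0.000000] = 0.084547
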